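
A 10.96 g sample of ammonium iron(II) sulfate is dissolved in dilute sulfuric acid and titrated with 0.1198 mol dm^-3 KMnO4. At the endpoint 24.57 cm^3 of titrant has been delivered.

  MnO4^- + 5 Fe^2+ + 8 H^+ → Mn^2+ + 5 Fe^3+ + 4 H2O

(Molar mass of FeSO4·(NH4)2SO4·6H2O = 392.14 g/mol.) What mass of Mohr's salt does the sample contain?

n(KMnO4) = 0.02457 L × 0.1198 mol/L = 2.943 × 10^-3 mol
From the 5:1 ratio, n(FeSO4·(NH4)2SO4·6H2O) = 5/1 × 2.943 × 10^-3 = 0.01472 mol
mass of FeSO4·(NH4)2SO4·6H2O = 0.01472 × 392.14 g/mol = 5.771 g

5.771 g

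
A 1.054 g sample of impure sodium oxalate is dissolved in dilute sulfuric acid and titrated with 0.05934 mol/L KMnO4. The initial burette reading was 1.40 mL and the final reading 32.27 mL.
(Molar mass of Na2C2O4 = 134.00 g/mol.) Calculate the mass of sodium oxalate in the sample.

2 MnO4^- + 5 C2O4^2- + 16 H^+ → 2 Mn^2+ + 10 CO2 + 8 H2O
n(KMnO4) = 0.03087 L × 0.05934 mol/L = 1.832 × 10^-3 mol
From the 5:2 ratio, n(Na2C2O4) = 5/2 × 1.832 × 10^-3 = 4.580 × 10^-3 mol
mass of Na2C2O4 = 4.580 × 10^-3 × 134.00 g/mol = 0.6137 g

0.6137 g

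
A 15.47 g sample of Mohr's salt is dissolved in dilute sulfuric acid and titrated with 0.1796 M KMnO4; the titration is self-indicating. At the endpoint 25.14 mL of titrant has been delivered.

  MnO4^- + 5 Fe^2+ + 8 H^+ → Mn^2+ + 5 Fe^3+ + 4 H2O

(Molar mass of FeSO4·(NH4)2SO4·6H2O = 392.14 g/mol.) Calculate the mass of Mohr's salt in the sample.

8.853 g

n(KMnO4) = 0.02514 L × 0.1796 mol/L = 4.515 × 10^-3 mol
From the 5:1 ratio, n(FeSO4·(NH4)2SO4·6H2O) = 5/1 × 4.515 × 10^-3 = 0.02258 mol
mass of FeSO4·(NH4)2SO4·6H2O = 0.02258 × 392.14 g/mol = 8.853 g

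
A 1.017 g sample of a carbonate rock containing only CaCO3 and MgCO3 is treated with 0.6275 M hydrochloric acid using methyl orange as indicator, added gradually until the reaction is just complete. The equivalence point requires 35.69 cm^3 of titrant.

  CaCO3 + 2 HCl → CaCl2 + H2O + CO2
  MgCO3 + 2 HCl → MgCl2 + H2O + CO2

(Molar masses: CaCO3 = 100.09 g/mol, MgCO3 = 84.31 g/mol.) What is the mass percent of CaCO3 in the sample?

45.48 %

n(HCl) = 0.03569 × 0.6275 = 0.02240 mol
Let x = n(CaCO3), y = n(MgCO3).
Titrant: 2x + 2y = 0.02240;  mass: 100.09x + 84.31y = 1.017
Solving, x = 4.621 × 10^-3 mol, y = 6.577 × 10^-3 mol
mass of CaCO3 = 4.621 × 10^-3 × 100.09 = 0.4625 g
% CaCO3 = 0.4625 / 1.017 × 100 = 45.48 %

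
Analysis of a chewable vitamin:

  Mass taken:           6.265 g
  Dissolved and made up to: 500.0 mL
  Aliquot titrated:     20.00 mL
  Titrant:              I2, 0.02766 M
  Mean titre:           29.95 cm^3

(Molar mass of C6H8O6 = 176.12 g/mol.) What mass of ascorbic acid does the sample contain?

C6H8O6 + I2 → C6H6O6 + 2 HI
n(I2) per titration = 0.02995 × 0.02766 = 8.284 × 10^-4 mol
n(C6H8O6) in each aliquot = 8.284 × 10^-4 mol (1:1 ratio)
n(C6H8O6) in the whole flask = 8.284 × 10^-4 × 500.0/20.00 = 0.02071 mol
mass of C6H8O6 = 0.02071 × 176.12 = 3.648 g

3.648 g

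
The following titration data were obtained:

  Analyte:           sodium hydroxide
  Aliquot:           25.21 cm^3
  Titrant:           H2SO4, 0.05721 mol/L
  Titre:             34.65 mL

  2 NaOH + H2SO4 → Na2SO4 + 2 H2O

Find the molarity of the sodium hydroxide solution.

0.1573 mol/L

n(H2SO4) = 0.03465 L × 0.05721 mol/L = 1.982 × 10^-3 mol
From the 2:1 mole ratio, n(NaOH) = 2/1 × 1.982 × 10^-3 = 3.965 × 10^-3 mol
[NaOH] = 3.965 × 10^-3 mol / 0.02521 L = 0.1573 mol/L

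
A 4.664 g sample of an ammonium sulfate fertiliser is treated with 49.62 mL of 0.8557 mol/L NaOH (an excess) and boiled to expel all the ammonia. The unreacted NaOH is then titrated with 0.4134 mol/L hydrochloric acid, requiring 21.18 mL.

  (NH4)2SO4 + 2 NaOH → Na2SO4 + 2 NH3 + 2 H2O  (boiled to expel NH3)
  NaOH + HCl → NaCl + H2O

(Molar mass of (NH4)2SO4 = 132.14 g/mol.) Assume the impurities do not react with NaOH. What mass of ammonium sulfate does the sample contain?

n(NaOH) added = 0.04962 × 0.8557 = 0.04246 mol
n(HCl) used in back-titration = 0.02118 × 0.4134 = 8.756 × 10^-3 mol
n(NaOH) left over = 8.756 × 10^-3 mol (1:1 ratio)
n(NaOH) consumed by analyte = 0.04246 − 8.756 × 10^-3 = 0.03370 mol
From the 1:2 ratio, n((NH4)2SO4) = 1/2 × 0.03370 = 0.01685 mol
mass of (NH4)2SO4 = 0.01685 × 132.14 = 2.227 g

2.227 g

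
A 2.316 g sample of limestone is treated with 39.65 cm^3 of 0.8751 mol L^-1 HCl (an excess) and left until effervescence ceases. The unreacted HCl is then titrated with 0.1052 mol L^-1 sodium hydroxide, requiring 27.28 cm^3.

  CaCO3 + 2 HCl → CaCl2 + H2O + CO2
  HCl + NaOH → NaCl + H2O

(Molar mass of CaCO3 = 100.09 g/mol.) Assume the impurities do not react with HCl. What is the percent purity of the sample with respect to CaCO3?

68.77 %

n(HCl) added = 0.03965 × 0.8751 = 0.03470 mol
n(NaOH) used in back-titration = 0.02728 × 0.1052 = 2.870 × 10^-3 mol
n(HCl) left over = 2.870 × 10^-3 mol (1:1 ratio)
n(HCl) consumed by analyte = 0.03470 − 2.870 × 10^-3 = 0.03183 mol
From the 1:2 ratio, n(CaCO3) = 1/2 × 0.03183 = 0.01591 mol
mass of CaCO3 = 0.01591 × 100.09 = 1.593 g
% CaCO3 = 1.593 / 2.316 × 100 = 68.77 %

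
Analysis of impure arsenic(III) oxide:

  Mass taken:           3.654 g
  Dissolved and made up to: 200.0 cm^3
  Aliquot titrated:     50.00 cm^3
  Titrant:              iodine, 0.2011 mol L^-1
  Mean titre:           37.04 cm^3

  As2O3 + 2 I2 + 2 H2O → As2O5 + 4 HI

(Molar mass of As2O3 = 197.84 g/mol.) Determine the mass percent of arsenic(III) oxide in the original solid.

80.66 %

n(I2) per titration = 0.03704 × 0.2011 = 7.449 × 10^-3 mol
From the 1:2 ratio, n(As2O3) in each aliquot = 1/2 × 7.449 × 10^-3 = 3.724 × 10^-3 mol
n(As2O3) in the whole flask = 3.724 × 10^-3 × 200.0/50.00 = 0.01490 mol
mass of As2O3 = 0.01490 × 197.84 = 2.947 g
% As2O3 = 2.947 / 3.654 × 100 = 80.66 %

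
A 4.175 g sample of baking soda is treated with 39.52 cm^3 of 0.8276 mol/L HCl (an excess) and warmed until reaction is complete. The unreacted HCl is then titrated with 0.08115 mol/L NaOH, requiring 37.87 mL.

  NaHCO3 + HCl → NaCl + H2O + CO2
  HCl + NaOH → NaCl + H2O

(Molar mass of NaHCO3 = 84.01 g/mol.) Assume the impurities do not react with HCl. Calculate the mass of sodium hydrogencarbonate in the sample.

n(HCl) added = 0.03952 × 0.8276 = 0.03271 mol
n(NaOH) used in back-titration = 0.03787 × 0.08115 = 3.073 × 10^-3 mol
n(HCl) left over = 3.073 × 10^-3 mol (1:1 ratio)
n(HCl) consumed by analyte = 0.03271 − 3.073 × 10^-3 = 0.02963 mol
n(NaHCO3) = 0.02963 mol (1:1 ratio)
mass of NaHCO3 = 0.02963 × 84.01 = 2.490 g

2.490 g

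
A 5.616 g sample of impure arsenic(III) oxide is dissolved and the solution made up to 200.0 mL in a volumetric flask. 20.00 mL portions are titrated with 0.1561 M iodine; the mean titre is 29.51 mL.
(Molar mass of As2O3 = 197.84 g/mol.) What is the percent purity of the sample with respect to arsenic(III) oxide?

As2O3 + 2 I2 + 2 H2O → As2O5 + 4 HI
n(I2) per titration = 0.02951 × 0.1561 = 4.607 × 10^-3 mol
From the 1:2 ratio, n(As2O3) in each aliquot = 1/2 × 4.607 × 10^-3 = 2.303 × 10^-3 mol
n(As2O3) in the whole flask = 2.303 × 10^-3 × 200.0/20.00 = 0.02303 mol
mass of As2O3 = 0.02303 × 197.84 = 4.557 g
% As2O3 = 4.557 / 5.616 × 100 = 81.14 %

81.14 %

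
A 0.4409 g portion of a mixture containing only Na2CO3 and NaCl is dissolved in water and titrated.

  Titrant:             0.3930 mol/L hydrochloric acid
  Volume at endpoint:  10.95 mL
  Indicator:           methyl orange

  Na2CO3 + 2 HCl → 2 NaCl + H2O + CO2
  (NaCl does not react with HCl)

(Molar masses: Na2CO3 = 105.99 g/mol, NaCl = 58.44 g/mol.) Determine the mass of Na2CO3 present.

n(HCl) = 0.01095 × 0.3930 = 4.303 × 10^-3 mol
Let x = n(Na2CO3), y = n(NaCl).
Titrant: 2x = 4.303 × 10^-3;  mass: 105.99x + 58.44y = 0.4409
Solving, x = 2.152 × 10^-3 mol, y = 3.642 × 10^-3 mol
mass of Na2CO3 = 2.152 × 10^-3 × 105.99 = 0.2281 g

0.2281 g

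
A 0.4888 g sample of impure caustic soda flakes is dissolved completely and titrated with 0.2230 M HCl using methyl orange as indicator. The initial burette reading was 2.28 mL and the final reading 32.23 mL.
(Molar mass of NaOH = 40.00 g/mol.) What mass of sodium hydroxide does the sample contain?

NaOH + HCl → NaCl + H2O
n(HCl) = 0.02995 L × 0.2230 mol/L = 6.679 × 10^-3 mol
n(NaOH) = 6.679 × 10^-3 mol (1:1 ratio)
mass of NaOH = 6.679 × 10^-3 × 40.00 g/mol = 0.2672 g

0.2672 g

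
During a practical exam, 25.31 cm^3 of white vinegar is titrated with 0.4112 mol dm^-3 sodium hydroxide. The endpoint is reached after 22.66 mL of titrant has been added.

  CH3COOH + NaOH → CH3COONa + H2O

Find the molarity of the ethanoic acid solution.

n(NaOH) = 0.02266 L × 0.4112 mol/L = 9.318 × 10^-3 mol
n(CH3COOH) = 9.318 × 10^-3 mol (1:1 mole ratio)
[CH3COOH] = 9.318 × 10^-3 mol / 0.02531 L = 0.3681 mol/L

0.3681 mol/L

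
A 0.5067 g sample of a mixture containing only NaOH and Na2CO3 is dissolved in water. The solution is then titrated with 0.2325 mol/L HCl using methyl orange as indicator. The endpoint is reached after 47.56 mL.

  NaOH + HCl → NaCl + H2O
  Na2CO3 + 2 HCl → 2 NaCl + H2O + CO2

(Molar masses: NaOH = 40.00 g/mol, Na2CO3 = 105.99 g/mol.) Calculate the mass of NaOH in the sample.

n(HCl) = 0.04756 × 0.2325 = 0.01106 mol
Let x = n(NaOH), y = n(Na2CO3).
Titrant: 1x + 2y = 0.01106;  mass: 40.00x + 105.99y = 0.5067
Solving, x = 6.103 × 10^-3 mol, y = 2.478 × 10^-3 mol
mass of NaOH = 6.103 × 10^-3 × 40.00 = 0.2441 g

0.2441 g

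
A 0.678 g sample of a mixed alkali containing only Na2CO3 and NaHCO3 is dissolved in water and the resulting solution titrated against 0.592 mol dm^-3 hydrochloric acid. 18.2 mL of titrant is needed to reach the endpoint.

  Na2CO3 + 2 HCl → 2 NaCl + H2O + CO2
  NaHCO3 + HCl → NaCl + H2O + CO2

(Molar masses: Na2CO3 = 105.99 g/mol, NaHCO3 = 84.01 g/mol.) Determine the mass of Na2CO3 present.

n(HCl) = 0.0182 × 0.592 = 0.0108 mol
Let x = n(Na2CO3), y = n(NaHCO3).
Titrant: 2x + 1y = 0.0108;  mass: 105.99x + 84.01y = 0.678
Solving, x = 3.66 × 10^-3 mol, y = 3.45 × 10^-3 mol
mass of Na2CO3 = 3.66 × 10^-3 × 105.99 = 0.388 g

0.388 g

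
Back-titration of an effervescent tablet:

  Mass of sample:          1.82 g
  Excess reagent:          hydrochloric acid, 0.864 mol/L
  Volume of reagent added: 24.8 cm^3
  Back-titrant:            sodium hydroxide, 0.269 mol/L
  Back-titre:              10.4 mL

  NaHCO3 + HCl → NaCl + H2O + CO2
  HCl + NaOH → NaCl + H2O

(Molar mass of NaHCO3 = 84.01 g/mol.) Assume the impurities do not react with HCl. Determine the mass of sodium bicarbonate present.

n(HCl) added = 0.0248 × 0.864 = 0.0214 mol
n(NaOH) used in back-titration = 0.0104 × 0.269 = 2.80 × 10^-3 mol
n(HCl) left over = 2.80 × 10^-3 mol (1:1 ratio)
n(HCl) consumed by analyte = 0.0214 − 2.80 × 10^-3 = 0.0186 mol
n(NaHCO3) = 0.0186 mol (1:1 ratio)
mass of NaHCO3 = 0.0186 × 84.01 = 1.57 g

1.57 g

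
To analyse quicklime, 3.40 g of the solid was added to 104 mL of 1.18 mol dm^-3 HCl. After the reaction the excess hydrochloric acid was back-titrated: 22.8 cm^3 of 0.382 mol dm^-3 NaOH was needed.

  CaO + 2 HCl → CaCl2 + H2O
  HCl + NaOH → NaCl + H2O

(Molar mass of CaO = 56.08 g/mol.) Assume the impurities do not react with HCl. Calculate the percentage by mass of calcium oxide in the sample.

94.0 %

n(HCl) added = 0.104 × 1.18 = 0.123 mol
n(NaOH) used in back-titration = 0.0228 × 0.382 = 8.71 × 10^-3 mol
n(HCl) left over = 8.71 × 10^-3 mol (1:1 ratio)
n(HCl) consumed by analyte = 0.123 − 8.71 × 10^-3 = 0.114 mol
From the 1:2 ratio, n(CaO) = 1/2 × 0.114 = 0.0570 mol
mass of CaO = 0.0570 × 56.08 = 3.20 g
% CaO = 3.20 / 3.40 × 100 = 94.0 %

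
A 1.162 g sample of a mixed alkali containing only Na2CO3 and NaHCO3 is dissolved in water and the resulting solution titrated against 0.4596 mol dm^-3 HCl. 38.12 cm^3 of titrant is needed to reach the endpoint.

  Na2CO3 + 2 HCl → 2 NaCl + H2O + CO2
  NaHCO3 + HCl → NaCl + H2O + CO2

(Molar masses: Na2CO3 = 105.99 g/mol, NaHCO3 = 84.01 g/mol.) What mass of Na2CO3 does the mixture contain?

0.5294 g

n(HCl) = 0.03812 × 0.4596 = 0.01752 mol
Let x = n(Na2CO3), y = n(NaHCO3).
Titrant: 2x + 1y = 0.01752;  mass: 105.99x + 84.01y = 1.162
Solving, x = 4.995 × 10^-3 mol, y = 7.530 × 10^-3 mol
mass of Na2CO3 = 4.995 × 10^-3 × 105.99 = 0.5294 g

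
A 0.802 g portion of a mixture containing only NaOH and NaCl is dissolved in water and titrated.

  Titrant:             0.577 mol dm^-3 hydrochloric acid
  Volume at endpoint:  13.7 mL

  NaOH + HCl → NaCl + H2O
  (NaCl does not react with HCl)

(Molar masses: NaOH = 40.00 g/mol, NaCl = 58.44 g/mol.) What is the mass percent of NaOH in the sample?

n(HCl) = 0.0137 × 0.577 = 7.90 × 10^-3 mol
Let x = n(NaOH), y = n(NaCl).
Titrant: 1x = 7.90 × 10^-3;  mass: 40.00x + 58.44y = 0.802
Solving, x = 7.90 × 10^-3 mol, y = 8.31 × 10^-3 mol
mass of NaOH = 7.90 × 10^-3 × 40.00 = 0.316 g
% NaOH = 0.316 / 0.802 × 100 = 39.4 %

39.4 %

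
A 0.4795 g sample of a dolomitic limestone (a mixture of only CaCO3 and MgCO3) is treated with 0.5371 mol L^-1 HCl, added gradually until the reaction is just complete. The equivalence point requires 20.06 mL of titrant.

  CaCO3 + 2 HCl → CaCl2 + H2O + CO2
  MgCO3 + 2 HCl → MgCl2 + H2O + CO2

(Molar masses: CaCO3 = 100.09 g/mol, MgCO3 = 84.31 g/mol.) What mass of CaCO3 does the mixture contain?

n(HCl) = 0.02006 × 0.5371 = 0.01077 mol
Let x = n(CaCO3), y = n(MgCO3).
Titrant: 2x + 2y = 0.01077;  mass: 100.09x + 84.31y = 0.4795
Solving, x = 1.604 × 10^-3 mol, y = 3.783 × 10^-3 mol
mass of CaCO3 = 1.604 × 10^-3 × 100.09 = 0.1606 g

0.1606 g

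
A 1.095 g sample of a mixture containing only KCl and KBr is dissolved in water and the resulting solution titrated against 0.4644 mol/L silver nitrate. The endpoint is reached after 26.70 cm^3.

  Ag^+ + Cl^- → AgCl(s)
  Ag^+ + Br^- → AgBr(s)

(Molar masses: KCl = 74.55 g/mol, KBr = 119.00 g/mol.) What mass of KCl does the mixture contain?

0.6382 g

n(AgNO3) = 0.02670 × 0.4644 = 0.01240 mol
Let x = n(KCl), y = n(KBr).
Titrant: 1x + 1y = 0.01240;  mass: 74.55x + 119.00y = 1.095
Solving, x = 8.561 × 10^-3 mol, y = 3.838 × 10^-3 mol
mass of KCl = 8.561 × 10^-3 × 74.55 = 0.6382 g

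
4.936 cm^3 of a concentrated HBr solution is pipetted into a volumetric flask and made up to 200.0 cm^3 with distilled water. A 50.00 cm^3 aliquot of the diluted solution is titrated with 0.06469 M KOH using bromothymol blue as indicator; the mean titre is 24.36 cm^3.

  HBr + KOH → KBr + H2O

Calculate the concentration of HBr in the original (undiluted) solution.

n(KOH) = 0.02436 × 0.06469 = 1.576 × 10^-3 mol
n(HBr) in the aliquot = 1.576 × 10^-3 mol (1:1 ratio)
[HBr]_dilute = 1.576 × 10^-3 / 0.05000 = 0.03152 mol/L
Dilution factor = 200.0 / 4.936 = 40.52
[HBr]_stock = 0.03152 × 40.52 = 1.277 mol/L

1.277 M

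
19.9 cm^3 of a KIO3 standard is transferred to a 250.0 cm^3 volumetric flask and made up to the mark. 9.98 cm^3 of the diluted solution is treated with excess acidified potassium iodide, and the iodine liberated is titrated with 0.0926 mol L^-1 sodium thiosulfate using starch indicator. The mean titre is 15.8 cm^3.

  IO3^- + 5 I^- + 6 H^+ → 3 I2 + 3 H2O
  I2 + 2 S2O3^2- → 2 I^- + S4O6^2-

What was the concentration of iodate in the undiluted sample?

n(S2O3^2-) = 0.0158 × 0.0926 = 1.46 × 10^-3 mol
n(I2) = n(S2O3^2-)/2 = 7.32 × 10^-4 mol
From the 1:3 ratio, n(IO3^-) in the aliquot = 1/3 × 7.32 × 10^-4 = 2.44 × 10^-4 mol
[IO3^-]_dilute = 2.44 × 10^-4 / 0.00998 = 0.0244 mol/L
[IO3^-]_original = 0.0244 × 250.0/19.9 = 0.307 mol/L

0.307 mol/L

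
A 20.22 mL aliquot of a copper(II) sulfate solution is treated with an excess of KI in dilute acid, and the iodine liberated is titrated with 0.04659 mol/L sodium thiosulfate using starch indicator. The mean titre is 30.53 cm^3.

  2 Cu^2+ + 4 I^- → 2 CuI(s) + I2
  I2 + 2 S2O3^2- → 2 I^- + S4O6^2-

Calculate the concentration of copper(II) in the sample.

n(S2O3^2-) = 0.03053 × 0.04659 = 1.422 × 10^-3 mol
n(I2) = n(S2O3^2-)/2 = 7.112 × 10^-4 mol
From the 2:1 ratio, n(Cu2+) in the aliquot = 2/1 × 7.112 × 10^-4 = 1.422 × 10^-3 mol
[Cu2+] = 1.422 × 10^-3 / 0.02022 = 0.07035 mol/L

0.07035 mol/L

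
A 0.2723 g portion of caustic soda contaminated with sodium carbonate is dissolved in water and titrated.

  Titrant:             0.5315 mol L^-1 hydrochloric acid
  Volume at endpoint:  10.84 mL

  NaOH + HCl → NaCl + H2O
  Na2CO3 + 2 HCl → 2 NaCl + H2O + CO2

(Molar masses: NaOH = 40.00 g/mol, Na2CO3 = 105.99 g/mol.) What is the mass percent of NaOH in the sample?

37.34 %

n(HCl) = 0.01084 × 0.5315 = 5.761 × 10^-3 mol
Let x = n(NaOH), y = n(Na2CO3).
Titrant: 1x + 2y = 5.761 × 10^-3;  mass: 40.00x + 105.99y = 0.2723
Solving, x = 2.542 × 10^-3 mol, y = 1.610 × 10^-3 mol
mass of NaOH = 2.542 × 10^-3 × 40.00 = 0.1017 g
% NaOH = 0.1017 / 0.2723 × 100 = 37.34 %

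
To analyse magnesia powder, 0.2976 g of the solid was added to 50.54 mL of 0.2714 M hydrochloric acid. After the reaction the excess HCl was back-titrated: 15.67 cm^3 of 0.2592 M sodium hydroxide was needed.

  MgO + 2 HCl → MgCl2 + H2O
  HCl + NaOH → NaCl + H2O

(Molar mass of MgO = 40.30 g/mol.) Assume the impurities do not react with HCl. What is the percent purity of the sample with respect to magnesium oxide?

n(HCl) added = 0.05054 × 0.2714 = 0.01372 mol
n(NaOH) used in back-titration = 0.01567 × 0.2592 = 4.062 × 10^-3 mol
n(HCl) left over = 4.062 × 10^-3 mol (1:1 ratio)
n(HCl) consumed by analyte = 0.01372 − 4.062 × 10^-3 = 9.655 × 10^-3 mol
From the 1:2 ratio, n(MgO) = 1/2 × 9.655 × 10^-3 = 4.827 × 10^-3 mol
mass of MgO = 4.827 × 10^-3 × 40.30 = 0.1945 g
% MgO = 0.1945 / 0.2976 × 100 = 65.37 %

65.37 %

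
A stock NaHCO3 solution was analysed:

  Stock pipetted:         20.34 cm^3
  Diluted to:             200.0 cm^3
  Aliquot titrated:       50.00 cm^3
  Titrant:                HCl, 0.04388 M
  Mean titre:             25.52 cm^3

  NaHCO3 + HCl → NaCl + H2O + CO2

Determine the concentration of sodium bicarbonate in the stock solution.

0.2202 M

n(HCl) = 0.02552 × 0.04388 = 1.120 × 10^-3 mol
n(NaHCO3) in the aliquot = 1.120 × 10^-3 mol (1:1 ratio)
[NaHCO3]_dilute = 1.120 × 10^-3 / 0.05000 = 0.02240 mol/L
Dilution factor = 200.0 / 20.34 = 9.833
[NaHCO3]_stock = 0.02240 × 9.833 = 0.2202 mol/L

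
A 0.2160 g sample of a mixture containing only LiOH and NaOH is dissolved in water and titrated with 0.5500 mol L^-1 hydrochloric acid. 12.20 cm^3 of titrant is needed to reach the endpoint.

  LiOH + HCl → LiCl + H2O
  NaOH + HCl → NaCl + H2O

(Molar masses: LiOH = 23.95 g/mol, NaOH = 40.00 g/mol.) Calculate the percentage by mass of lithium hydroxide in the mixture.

n(HCl) = 0.01220 × 0.5500 = 6.710 × 10^-3 mol
Let x = n(LiOH), y = n(NaOH).
Titrant: 1x + 1y = 6.710 × 10^-3;  mass: 23.95x + 40.00y = 0.2160
Solving, x = 3.265 × 10^-3 mol, y = 3.445 × 10^-3 mol
mass of LiOH = 3.265 × 10^-3 × 23.95 = 0.07819 g
% LiOH = 0.07819 / 0.2160 × 100 = 36.20 %

36.20 %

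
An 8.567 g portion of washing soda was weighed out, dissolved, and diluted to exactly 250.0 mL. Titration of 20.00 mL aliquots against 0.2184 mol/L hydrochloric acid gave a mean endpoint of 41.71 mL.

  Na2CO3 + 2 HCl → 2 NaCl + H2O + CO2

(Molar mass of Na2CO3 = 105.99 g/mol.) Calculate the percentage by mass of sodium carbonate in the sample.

70.44 %

n(HCl) per titration = 0.04171 × 0.2184 = 9.109 × 10^-3 mol
From the 1:2 ratio, n(Na2CO3) in each aliquot = 1/2 × 9.109 × 10^-3 = 4.555 × 10^-3 mol
n(Na2CO3) in the whole flask = 4.555 × 10^-3 × 250.0/20.00 = 0.05693 mol
mass of Na2CO3 = 0.05693 × 105.99 = 6.034 g
% Na2CO3 = 6.034 / 8.567 × 100 = 70.44 %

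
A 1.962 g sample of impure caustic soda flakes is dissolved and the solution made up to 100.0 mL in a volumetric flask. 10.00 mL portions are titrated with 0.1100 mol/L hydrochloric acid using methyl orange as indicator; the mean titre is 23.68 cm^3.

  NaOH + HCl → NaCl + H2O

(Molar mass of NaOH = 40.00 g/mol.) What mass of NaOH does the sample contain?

n(HCl) per titration = 0.02368 × 0.1100 = 2.605 × 10^-3 mol
n(NaOH) in each aliquot = 2.605 × 10^-3 mol (1:1 ratio)
n(NaOH) in the whole flask = 2.605 × 10^-3 × 100.0/10.00 = 0.02605 mol
mass of NaOH = 0.02605 × 40.00 = 1.042 g

1.042 g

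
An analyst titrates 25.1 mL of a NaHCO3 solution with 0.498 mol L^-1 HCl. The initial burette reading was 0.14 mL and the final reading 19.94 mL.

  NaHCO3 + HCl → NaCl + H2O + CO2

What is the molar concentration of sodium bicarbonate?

0.393 mol/L

n(HCl) = 0.0198 L × 0.498 mol/L = 9.86 × 10^-3 mol
n(NaHCO3) = 9.86 × 10^-3 mol (1:1 mole ratio)
[NaHCO3] = 9.86 × 10^-3 mol / 0.0251 L = 0.393 mol/L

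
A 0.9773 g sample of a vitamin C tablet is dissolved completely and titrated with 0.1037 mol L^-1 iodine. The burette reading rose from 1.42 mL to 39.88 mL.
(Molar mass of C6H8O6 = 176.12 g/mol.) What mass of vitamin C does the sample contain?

0.7024 g

C6H8O6 + I2 → C6H6O6 + 2 HI
n(I2) = 0.03846 L × 0.1037 mol/L = 3.988 × 10^-3 mol
n(C6H8O6) = 3.988 × 10^-3 mol (1:1 ratio)
mass of C6H8O6 = 3.988 × 10^-3 × 176.12 g/mol = 0.7024 g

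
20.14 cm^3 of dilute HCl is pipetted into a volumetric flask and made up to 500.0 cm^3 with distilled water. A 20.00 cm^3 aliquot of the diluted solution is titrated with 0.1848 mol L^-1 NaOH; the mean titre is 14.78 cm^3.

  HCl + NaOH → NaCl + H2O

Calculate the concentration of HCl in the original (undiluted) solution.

n(NaOH) = 0.01478 × 0.1848 = 2.731 × 10^-3 mol
n(HCl) in the aliquot = 2.731 × 10^-3 mol (1:1 ratio)
[HCl]_dilute = 2.731 × 10^-3 / 0.02000 = 0.1366 mol/L
Dilution factor = 500.0 / 20.14 = 24.83
[HCl]_stock = 0.1366 × 24.83 = 3.390 mol/L

3.390 mol/L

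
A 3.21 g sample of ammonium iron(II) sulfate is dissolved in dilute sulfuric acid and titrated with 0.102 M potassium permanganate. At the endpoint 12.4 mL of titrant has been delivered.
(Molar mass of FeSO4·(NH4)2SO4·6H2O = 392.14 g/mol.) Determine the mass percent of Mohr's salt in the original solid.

77.3 %

MnO4^- + 5 Fe^2+ + 8 H^+ → Mn^2+ + 5 Fe^3+ + 4 H2O
n(KMnO4) = 0.0124 L × 0.102 mol/L = 1.26 × 10^-3 mol
From the 5:1 ratio, n(FeSO4·(NH4)2SO4·6H2O) = 5/1 × 1.26 × 10^-3 = 6.32 × 10^-3 mol
mass of FeSO4·(NH4)2SO4·6H2O = 6.32 × 10^-3 × 392.14 g/mol = 2.48 g
% FeSO4·(NH4)2SO4·6H2O = 2.48 / 3.21 × 100 = 77.3 %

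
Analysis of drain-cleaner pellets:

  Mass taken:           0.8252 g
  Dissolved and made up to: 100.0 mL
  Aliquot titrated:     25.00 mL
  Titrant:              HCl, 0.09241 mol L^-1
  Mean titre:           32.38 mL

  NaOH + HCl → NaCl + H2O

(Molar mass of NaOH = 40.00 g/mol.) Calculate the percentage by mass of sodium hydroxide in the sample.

58.02 %

n(HCl) per titration = 0.03238 × 0.09241 = 2.992 × 10^-3 mol
n(NaOH) in each aliquot = 2.992 × 10^-3 mol (1:1 ratio)
n(NaOH) in the whole flask = 2.992 × 10^-3 × 100.0/25.00 = 0.01197 mol
mass of NaOH = 0.01197 × 40.00 = 0.4788 g
% NaOH = 0.4788 / 0.8252 × 100 = 58.02 %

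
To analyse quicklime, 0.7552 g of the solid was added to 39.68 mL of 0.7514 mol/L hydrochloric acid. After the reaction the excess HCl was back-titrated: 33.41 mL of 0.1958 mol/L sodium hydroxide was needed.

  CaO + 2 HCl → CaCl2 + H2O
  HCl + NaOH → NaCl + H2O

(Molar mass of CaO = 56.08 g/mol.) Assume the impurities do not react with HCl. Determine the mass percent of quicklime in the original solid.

n(HCl) added = 0.03968 × 0.7514 = 0.02982 mol
n(NaOH) used in back-titration = 0.03341 × 0.1958 = 6.542 × 10^-3 mol
n(HCl) left over = 6.542 × 10^-3 mol (1:1 ratio)
n(HCl) consumed by analyte = 0.02982 − 6.542 × 10^-3 = 0.02327 mol
From the 1:2 ratio, n(CaO) = 1/2 × 0.02327 = 0.01164 mol
mass of CaO = 0.01164 × 56.08 = 0.6526 g
% CaO = 0.6526 / 0.7552 × 100 = 86.41 %

86.41 %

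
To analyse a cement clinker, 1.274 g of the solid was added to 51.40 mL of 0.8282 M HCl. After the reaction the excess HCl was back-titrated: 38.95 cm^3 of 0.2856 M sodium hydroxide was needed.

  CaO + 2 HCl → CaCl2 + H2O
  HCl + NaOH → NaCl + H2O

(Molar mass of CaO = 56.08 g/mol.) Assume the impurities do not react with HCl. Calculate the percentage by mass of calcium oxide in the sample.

69.21 %

n(HCl) added = 0.05140 × 0.8282 = 0.04257 mol
n(NaOH) used in back-titration = 0.03895 × 0.2856 = 0.01112 mol
n(HCl) left over = 0.01112 mol (1:1 ratio)
n(HCl) consumed by analyte = 0.04257 − 0.01112 = 0.03145 mol
From the 1:2 ratio, n(CaO) = 1/2 × 0.03145 = 0.01572 mol
mass of CaO = 0.01572 × 56.08 = 0.8817 g
% CaO = 0.8817 / 1.274 × 100 = 69.21 %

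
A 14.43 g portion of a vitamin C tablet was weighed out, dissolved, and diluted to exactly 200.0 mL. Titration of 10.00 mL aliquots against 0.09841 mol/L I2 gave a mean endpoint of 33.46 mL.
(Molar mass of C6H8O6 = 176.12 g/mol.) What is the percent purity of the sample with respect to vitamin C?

80.38 %

C6H8O6 + I2 → C6H6O6 + 2 HI
n(I2) per titration = 0.03346 × 0.09841 = 3.293 × 10^-3 mol
n(C6H8O6) in each aliquot = 3.293 × 10^-3 mol (1:1 ratio)
n(C6H8O6) in the whole flask = 3.293 × 10^-3 × 200.0/10.00 = 0.06586 mol
mass of C6H8O6 = 0.06586 × 176.12 = 11.60 g
% C6H8O6 = 11.60 / 14.43 × 100 = 80.38 %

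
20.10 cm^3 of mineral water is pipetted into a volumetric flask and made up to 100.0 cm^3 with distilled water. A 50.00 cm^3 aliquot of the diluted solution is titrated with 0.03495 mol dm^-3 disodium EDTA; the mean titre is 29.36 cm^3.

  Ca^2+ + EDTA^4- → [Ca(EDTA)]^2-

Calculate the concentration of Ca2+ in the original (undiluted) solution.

n(EDTA) = 0.02936 × 0.03495 = 1.026 × 10^-3 mol
n(Ca2+) in the aliquot = 1.026 × 10^-3 mol (1:1 ratio)
[Ca2+]_dilute = 1.026 × 10^-3 / 0.05000 = 0.02052 mol/L
Dilution factor = 100.0 / 20.10 = 4.975
[Ca2+]_stock = 0.02052 × 4.975 = 0.1021 mol/L

0.1021 mol/L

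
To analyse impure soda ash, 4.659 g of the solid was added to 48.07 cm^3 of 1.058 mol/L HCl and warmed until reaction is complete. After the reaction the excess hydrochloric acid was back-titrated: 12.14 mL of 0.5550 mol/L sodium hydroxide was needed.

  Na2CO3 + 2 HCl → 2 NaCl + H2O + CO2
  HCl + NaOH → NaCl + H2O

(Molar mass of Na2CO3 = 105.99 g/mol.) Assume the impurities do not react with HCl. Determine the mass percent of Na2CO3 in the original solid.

n(HCl) added = 0.04807 × 1.058 = 0.05086 mol
n(NaOH) used in back-titration = 0.01214 × 0.5550 = 6.738 × 10^-3 mol
n(HCl) left over = 6.738 × 10^-3 mol (1:1 ratio)
n(HCl) consumed by analyte = 0.05086 − 6.738 × 10^-3 = 0.04412 mol
From the 1:2 ratio, n(Na2CO3) = 1/2 × 0.04412 = 0.02206 mol
mass of Na2CO3 = 0.02206 × 105.99 = 2.338 g
% Na2CO3 = 2.338 / 4.659 × 100 = 50.19 %

50.19 %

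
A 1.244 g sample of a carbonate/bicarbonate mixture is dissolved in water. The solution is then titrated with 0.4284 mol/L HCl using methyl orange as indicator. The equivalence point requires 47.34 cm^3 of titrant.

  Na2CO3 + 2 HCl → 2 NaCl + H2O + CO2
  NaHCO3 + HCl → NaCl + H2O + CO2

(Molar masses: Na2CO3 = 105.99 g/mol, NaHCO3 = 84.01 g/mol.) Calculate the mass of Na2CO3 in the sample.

0.7856 g

n(HCl) = 0.04734 × 0.4284 = 0.02028 mol
Let x = n(Na2CO3), y = n(NaHCO3).
Titrant: 2x + 1y = 0.02028;  mass: 105.99x + 84.01y = 1.244
Solving, x = 7.412 × 10^-3 mol, y = 5.457 × 10^-3 mol
mass of Na2CO3 = 7.412 × 10^-3 × 105.99 = 0.7856 g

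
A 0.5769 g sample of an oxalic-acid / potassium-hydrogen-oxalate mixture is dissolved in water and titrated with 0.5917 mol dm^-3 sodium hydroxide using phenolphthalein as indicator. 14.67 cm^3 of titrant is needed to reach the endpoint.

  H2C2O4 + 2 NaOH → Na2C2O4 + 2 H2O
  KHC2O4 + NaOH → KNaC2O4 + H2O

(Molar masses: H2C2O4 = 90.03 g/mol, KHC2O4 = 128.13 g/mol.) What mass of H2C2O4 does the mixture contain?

0.2899 g

n(NaOH) = 0.01467 × 0.5917 = 8.680 × 10^-3 mol
Let x = n(H2C2O4), y = n(KHC2O4).
Titrant: 2x + 1y = 8.680 × 10^-3;  mass: 90.03x + 128.13y = 0.5769
Solving, x = 3.220 × 10^-3 mol, y = 2.240 × 10^-3 mol
mass of H2C2O4 = 3.220 × 10^-3 × 90.03 = 0.2899 g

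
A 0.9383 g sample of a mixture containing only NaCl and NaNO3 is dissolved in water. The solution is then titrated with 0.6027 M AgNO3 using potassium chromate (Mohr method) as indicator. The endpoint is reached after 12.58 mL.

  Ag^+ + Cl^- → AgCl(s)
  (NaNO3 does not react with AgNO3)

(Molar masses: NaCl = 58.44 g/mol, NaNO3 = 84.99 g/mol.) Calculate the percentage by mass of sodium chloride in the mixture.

47.22 %

n(AgNO3) = 0.01258 × 0.6027 = 7.582 × 10^-3 mol
Let x = n(NaCl), y = n(NaNO3).
Titrant: 1x = 7.582 × 10^-3;  mass: 58.44x + 84.99y = 0.9383
Solving, x = 7.582 × 10^-3 mol, y = 5.827 × 10^-3 mol
mass of NaCl = 7.582 × 10^-3 × 58.44 = 0.4431 g
% NaCl = 0.4431 / 0.9383 × 100 = 47.22 %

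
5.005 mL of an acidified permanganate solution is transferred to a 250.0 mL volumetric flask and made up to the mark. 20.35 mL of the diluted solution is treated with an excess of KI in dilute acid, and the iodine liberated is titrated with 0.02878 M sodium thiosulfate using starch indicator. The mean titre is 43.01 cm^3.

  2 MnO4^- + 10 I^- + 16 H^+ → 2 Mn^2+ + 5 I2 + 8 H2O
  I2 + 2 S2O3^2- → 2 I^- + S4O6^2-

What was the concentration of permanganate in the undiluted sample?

n(S2O3^2-) = 0.04301 × 0.02878 = 1.238 × 10^-3 mol
n(I2) = n(S2O3^2-)/2 = 6.189 × 10^-4 mol
From the 2:5 ratio, n(MnO4^-) in the aliquot = 2/5 × 6.189 × 10^-4 = 2.476 × 10^-4 mol
[MnO4^-]_dilute = 2.476 × 10^-4 / 0.02035 = 0.01217 mol/L
[MnO4^-]_original = 0.01217 × 250.0/5.005 = 0.6077 mol/L

0.6077 M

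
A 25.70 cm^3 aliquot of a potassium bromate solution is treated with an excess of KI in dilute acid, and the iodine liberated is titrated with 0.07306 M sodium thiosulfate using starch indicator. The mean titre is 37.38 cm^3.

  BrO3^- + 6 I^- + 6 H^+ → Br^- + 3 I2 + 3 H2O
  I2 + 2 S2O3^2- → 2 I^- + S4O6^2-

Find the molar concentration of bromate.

0.01771 M

n(S2O3^2-) = 0.03738 × 0.07306 = 2.731 × 10^-3 mol
n(I2) = n(S2O3^2-)/2 = 1.365 × 10^-3 mol
From the 1:3 ratio, n(BrO3^-) in the aliquot = 1/3 × 1.365 × 10^-3 = 4.552 × 10^-4 mol
[BrO3^-] = 4.552 × 10^-4 / 0.02570 = 0.01771 mol/L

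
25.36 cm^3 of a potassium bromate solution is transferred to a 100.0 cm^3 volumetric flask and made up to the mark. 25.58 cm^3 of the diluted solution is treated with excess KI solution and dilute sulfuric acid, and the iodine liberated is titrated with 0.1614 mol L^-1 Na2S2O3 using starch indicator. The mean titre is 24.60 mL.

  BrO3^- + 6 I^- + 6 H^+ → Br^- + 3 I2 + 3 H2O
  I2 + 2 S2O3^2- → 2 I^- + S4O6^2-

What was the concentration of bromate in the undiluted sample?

0.1020 mol/L

n(S2O3^2-) = 0.02460 × 0.1614 = 3.970 × 10^-3 mol
n(I2) = n(S2O3^2-)/2 = 1.985 × 10^-3 mol
From the 1:3 ratio, n(BrO3^-) in the aliquot = 1/3 × 1.985 × 10^-3 = 6.617 × 10^-4 mol
[BrO3^-]_dilute = 6.617 × 10^-4 / 0.02558 = 0.02587 mol/L
[BrO3^-]_original = 0.02587 × 100.0/25.36 = 0.1020 mol/L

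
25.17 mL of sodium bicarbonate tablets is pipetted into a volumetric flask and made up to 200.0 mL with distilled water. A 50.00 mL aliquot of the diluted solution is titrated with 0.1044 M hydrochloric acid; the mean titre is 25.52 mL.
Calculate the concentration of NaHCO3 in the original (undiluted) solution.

0.4234 M

NaHCO3 + HCl → NaCl + H2O + CO2
n(HCl) = 0.02552 × 0.1044 = 2.664 × 10^-3 mol
n(NaHCO3) in the aliquot = 2.664 × 10^-3 mol (1:1 ratio)
[NaHCO3]_dilute = 2.664 × 10^-3 / 0.05000 = 0.05329 mol/L
Dilution factor = 200.0 / 25.17 = 7.946
[NaHCO3]_stock = 0.05329 × 7.946 = 0.4234 mol/L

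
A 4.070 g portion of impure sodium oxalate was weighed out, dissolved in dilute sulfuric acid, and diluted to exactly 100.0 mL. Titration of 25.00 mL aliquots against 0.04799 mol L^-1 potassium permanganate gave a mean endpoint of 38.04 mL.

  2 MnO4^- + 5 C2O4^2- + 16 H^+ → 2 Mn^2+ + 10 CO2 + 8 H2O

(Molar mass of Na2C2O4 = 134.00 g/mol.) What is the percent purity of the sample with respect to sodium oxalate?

n(KMnO4) per titration = 0.03804 × 0.04799 = 1.826 × 10^-3 mol
From the 5:2 ratio, n(Na2C2O4) in each aliquot = 5/2 × 1.826 × 10^-3 = 4.564 × 10^-3 mol
n(Na2C2O4) in the whole flask = 4.564 × 10^-3 × 100.0/25.00 = 0.01826 mol
mass of Na2C2O4 = 0.01826 × 134.00 = 2.446 g
% Na2C2O4 = 2.446 / 4.070 × 100 = 60.10 %

60.10 %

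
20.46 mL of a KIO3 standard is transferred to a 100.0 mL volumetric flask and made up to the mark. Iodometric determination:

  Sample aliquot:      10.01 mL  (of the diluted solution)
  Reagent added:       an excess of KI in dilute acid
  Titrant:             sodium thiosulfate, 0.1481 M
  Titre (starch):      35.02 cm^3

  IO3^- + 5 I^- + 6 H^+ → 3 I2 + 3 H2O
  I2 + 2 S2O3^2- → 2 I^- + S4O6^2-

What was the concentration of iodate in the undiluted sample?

n(S2O3^2-) = 0.03502 × 0.1481 = 5.186 × 10^-3 mol
n(I2) = n(S2O3^2-)/2 = 2.593 × 10^-3 mol
From the 1:3 ratio, n(IO3^-) in the aliquot = 1/3 × 2.593 × 10^-3 = 8.644 × 10^-4 mol
[IO3^-]_dilute = 8.644 × 10^-4 / 0.01001 = 0.08635 mol/L
[IO3^-]_original = 0.08635 × 100.0/20.46 = 0.4221 mol/L

0.4221 M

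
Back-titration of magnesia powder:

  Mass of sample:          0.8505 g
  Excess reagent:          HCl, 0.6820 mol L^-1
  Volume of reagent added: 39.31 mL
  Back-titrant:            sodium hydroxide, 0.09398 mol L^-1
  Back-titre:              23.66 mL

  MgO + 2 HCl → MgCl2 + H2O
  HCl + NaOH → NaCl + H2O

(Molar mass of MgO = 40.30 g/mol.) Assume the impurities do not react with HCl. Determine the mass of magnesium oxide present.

n(HCl) added = 0.03931 × 0.6820 = 0.02681 mol
n(NaOH) used in back-titration = 0.02366 × 0.09398 = 2.224 × 10^-3 mol
n(HCl) left over = 2.224 × 10^-3 mol (1:1 ratio)
n(HCl) consumed by analyte = 0.02681 − 2.224 × 10^-3 = 0.02459 mol
From the 1:2 ratio, n(MgO) = 1/2 × 0.02459 = 0.01229 mol
mass of MgO = 0.01229 × 40.30 = 0.4954 g

0.4954 g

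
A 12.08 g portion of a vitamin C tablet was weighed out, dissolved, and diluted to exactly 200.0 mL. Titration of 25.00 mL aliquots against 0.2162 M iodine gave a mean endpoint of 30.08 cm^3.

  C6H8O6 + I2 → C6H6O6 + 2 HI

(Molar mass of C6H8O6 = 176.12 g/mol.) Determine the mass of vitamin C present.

9.163 g

n(I2) per titration = 0.03008 × 0.2162 = 6.503 × 10^-3 mol
n(C6H8O6) in each aliquot = 6.503 × 10^-3 mol (1:1 ratio)
n(C6H8O6) in the whole flask = 6.503 × 10^-3 × 200.0/25.00 = 0.05203 mol
mass of C6H8O6 = 0.05203 × 176.12 = 9.163 g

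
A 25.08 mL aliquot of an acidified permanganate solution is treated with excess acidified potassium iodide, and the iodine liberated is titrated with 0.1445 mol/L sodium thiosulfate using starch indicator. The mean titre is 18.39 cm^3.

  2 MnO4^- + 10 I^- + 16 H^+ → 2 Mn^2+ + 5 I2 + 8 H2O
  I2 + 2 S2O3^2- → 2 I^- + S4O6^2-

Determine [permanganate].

n(S2O3^2-) = 0.01839 × 0.1445 = 2.657 × 10^-3 mol
n(I2) = n(S2O3^2-)/2 = 1.329 × 10^-3 mol
From the 2:5 ratio, n(MnO4^-) in the aliquot = 2/5 × 1.329 × 10^-3 = 5.315 × 10^-4 mol
[MnO4^-] = 5.315 × 10^-4 / 0.02508 = 0.02119 mol/L

0.02119 mol/L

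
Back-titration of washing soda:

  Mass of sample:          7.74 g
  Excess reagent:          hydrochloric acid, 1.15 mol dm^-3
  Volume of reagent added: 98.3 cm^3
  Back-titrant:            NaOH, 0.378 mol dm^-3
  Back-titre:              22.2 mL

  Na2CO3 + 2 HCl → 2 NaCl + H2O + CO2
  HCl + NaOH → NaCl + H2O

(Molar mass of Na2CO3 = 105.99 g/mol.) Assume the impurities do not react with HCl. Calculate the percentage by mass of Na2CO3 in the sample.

n(HCl) added = 0.0983 × 1.15 = 0.113 mol
n(NaOH) used in back-titration = 0.0222 × 0.378 = 8.39 × 10^-3 mol
n(HCl) left over = 8.39 × 10^-3 mol (1:1 ratio)
n(HCl) consumed by analyte = 0.113 − 8.39 × 10^-3 = 0.105 mol
From the 1:2 ratio, n(Na2CO3) = 1/2 × 0.105 = 0.0523 mol
mass of Na2CO3 = 0.0523 × 105.99 = 5.55 g
% Na2CO3 = 5.55 / 7.74 × 100 = 71.7 %

71.7 %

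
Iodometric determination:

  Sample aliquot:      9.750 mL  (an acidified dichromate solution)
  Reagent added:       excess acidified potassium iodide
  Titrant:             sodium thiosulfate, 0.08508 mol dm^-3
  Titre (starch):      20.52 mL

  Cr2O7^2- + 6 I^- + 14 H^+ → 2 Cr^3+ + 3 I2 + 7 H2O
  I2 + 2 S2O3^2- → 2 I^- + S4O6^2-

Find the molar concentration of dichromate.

0.02984 mol/L

n(S2O3^2-) = 0.02052 × 0.08508 = 1.746 × 10^-3 mol
n(I2) = n(S2O3^2-)/2 = 8.729 × 10^-4 mol
From the 1:3 ratio, n(Cr2O7^2-) in the aliquot = 1/3 × 8.729 × 10^-4 = 2.910 × 10^-4 mol
[Cr2O7^2-] = 2.910 × 10^-4 / 0.009750 = 0.02984 mol/L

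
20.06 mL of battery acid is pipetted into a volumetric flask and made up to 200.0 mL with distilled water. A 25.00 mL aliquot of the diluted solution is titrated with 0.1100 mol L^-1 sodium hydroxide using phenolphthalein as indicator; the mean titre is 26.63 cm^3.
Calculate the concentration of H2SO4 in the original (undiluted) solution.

0.5841 mol/L

H2SO4 + 2 NaOH → Na2SO4 + 2 H2O
n(NaOH) = 0.02663 × 0.1100 = 2.929 × 10^-3 mol
From the 1:2 ratio, n(H2SO4) in the aliquot = 1/2 × 2.929 × 10^-3 = 1.465 × 10^-3 mol
[H2SO4]_dilute = 1.465 × 10^-3 / 0.02500 = 0.05859 mol/L
Dilution factor = 200.0 / 20.06 = 9.970
[H2SO4]_stock = 0.05859 × 9.970 = 0.5841 mol/L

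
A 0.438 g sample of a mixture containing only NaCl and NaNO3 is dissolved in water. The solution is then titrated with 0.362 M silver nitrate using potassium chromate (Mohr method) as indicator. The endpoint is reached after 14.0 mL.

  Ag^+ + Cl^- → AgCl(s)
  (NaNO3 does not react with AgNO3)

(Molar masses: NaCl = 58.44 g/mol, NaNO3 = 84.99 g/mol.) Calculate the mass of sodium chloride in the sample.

0.296 g

n(AgNO3) = 0.0140 × 0.362 = 5.07 × 10^-3 mol
Let x = n(NaCl), y = n(NaNO3).
Titrant: 1x = 5.07 × 10^-3;  mass: 58.44x + 84.99y = 0.438
Solving, x = 5.07 × 10^-3 mol, y = 1.67 × 10^-3 mol
mass of NaCl = 5.07 × 10^-3 × 58.44 = 0.296 g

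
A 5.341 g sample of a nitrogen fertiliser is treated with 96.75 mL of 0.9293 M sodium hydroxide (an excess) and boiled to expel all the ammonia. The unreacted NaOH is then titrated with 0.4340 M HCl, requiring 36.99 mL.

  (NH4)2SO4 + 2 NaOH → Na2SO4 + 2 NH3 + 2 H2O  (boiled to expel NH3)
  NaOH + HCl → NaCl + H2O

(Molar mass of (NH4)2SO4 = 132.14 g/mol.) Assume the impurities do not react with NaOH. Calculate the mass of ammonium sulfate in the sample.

n(NaOH) added = 0.09675 × 0.9293 = 0.08991 mol
n(HCl) used in back-titration = 0.03699 × 0.4340 = 0.01605 mol
n(NaOH) left over = 0.01605 mol (1:1 ratio)
n(NaOH) consumed by analyte = 0.08991 − 0.01605 = 0.07386 mol
From the 1:2 ratio, n((NH4)2SO4) = 1/2 × 0.07386 = 0.03693 mol
mass of (NH4)2SO4 = 0.03693 × 132.14 = 4.880 g

4.880 g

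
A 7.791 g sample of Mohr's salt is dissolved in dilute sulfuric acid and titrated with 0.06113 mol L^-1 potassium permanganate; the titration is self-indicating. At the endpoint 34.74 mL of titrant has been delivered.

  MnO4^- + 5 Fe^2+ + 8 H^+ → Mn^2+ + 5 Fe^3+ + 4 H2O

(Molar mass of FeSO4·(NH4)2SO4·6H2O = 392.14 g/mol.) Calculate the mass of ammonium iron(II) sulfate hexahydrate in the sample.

4.164 g

n(KMnO4) = 0.03474 L × 0.06113 mol/L = 2.124 × 10^-3 mol
From the 5:1 ratio, n(FeSO4·(NH4)2SO4·6H2O) = 5/1 × 2.124 × 10^-3 = 0.01062 mol
mass of FeSO4·(NH4)2SO4·6H2O = 0.01062 × 392.14 g/mol = 4.164 g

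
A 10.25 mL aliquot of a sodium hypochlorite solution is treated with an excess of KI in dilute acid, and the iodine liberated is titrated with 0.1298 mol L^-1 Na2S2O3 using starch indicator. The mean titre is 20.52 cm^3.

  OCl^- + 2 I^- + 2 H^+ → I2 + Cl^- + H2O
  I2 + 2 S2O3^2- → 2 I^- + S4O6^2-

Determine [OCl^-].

n(S2O3^2-) = 0.02052 × 0.1298 = 2.663 × 10^-3 mol
n(I2) = n(S2O3^2-)/2 = 1.332 × 10^-3 mol
n(OCl^-) in the aliquot = 1.332 × 10^-3 mol (1:1 ratio)
[OCl^-] = 1.332 × 10^-3 / 0.01025 = 0.1299 mol/L

0.1299 mol/L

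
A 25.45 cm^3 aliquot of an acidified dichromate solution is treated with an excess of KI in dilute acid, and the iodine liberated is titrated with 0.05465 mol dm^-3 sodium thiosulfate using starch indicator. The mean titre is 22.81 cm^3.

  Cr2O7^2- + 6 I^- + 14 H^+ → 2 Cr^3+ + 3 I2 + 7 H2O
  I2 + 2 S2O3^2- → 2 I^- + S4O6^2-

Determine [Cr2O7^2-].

0.008164 mol/L

n(S2O3^2-) = 0.02281 × 0.05465 = 1.247 × 10^-3 mol
n(I2) = n(S2O3^2-)/2 = 6.233 × 10^-4 mol
From the 1:3 ratio, n(Cr2O7^2-) in the aliquot = 1/3 × 6.233 × 10^-4 = 2.078 × 10^-4 mol
[Cr2O7^2-] = 2.078 × 10^-4 / 0.02545 = 0.008164 mol/L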